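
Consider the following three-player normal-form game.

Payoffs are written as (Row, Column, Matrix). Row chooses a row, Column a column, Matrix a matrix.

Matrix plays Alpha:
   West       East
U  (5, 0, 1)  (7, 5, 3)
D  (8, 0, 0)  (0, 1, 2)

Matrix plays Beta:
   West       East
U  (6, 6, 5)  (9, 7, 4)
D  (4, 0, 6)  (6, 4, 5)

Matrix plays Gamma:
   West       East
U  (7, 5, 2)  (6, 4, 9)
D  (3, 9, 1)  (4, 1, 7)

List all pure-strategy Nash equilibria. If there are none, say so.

Row against (West, Alpha): payoffs 5, 8 → best response D.
Row against (West, Beta): payoffs 6, 4 → best response U.
Row against (West, Gamma): payoffs 7, 3 → best response U.
Row against (East, Alpha): payoffs 7, 0 → best response U.
Row against (East, Beta): payoffs 9, 6 → best response U.
Row against (East, Gamma): payoffs 6, 4 → best response U.
Column against (U, Alpha): payoffs 0, 5 → best response East.
Column against (U, Beta): payoffs 6, 7 → best response East.
Column against (U, Gamma): payoffs 5, 4 → best response West.
Column against (D, Alpha): payoffs 0, 1 → best response East.
Column against (D, Beta): payoffs 0, 4 → best response East.
Column against (D, Gamma): payoffs 9, 1 → best response West.
Matrix against (U, West): payoffs 1, 5, 2 → best response Beta.
Matrix against (U, East): payoffs 3, 4, 9 → best response Gamma.
Matrix against (D, West): payoffs 0, 6, 1 → best response Beta.
Matrix against (D, East): payoffs 2, 5, 7 → best response Gamma.
No profile is a mutual best response for all players.

none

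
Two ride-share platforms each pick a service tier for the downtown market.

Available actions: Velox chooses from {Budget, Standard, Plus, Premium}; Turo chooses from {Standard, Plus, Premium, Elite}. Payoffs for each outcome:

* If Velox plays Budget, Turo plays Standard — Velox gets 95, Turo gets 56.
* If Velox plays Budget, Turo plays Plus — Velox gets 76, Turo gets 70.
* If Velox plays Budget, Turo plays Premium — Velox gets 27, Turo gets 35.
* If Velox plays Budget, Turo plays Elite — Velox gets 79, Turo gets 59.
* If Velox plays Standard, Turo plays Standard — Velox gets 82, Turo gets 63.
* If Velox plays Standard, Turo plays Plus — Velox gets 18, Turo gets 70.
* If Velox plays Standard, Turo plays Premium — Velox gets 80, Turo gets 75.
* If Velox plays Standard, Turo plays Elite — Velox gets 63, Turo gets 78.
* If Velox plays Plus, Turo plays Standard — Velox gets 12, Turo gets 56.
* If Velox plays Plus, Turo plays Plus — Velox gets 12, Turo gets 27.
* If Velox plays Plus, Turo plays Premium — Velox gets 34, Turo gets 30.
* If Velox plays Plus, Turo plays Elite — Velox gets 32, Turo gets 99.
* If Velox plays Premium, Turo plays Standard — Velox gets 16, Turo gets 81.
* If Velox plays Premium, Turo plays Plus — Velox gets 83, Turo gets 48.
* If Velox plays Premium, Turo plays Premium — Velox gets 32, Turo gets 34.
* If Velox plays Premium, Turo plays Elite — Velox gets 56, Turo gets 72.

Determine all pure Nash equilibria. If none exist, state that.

No pure-strategy Nash equilibrium.

Check each profile: it is a Nash equilibrium iff no player can strictly gain by switching unilaterally.
(Budget, Standard): Turo can switch to Plus (56 → 70). Not NE.
(Budget, Plus): Velox can switch to Premium (76 → 83). Not NE.
(Budget, Premium): Velox can switch to Standard (27 → 80). Not NE.
(Budget, Elite): Turo can switch to Plus (59 → 70). Not NE.
(Standard, Standard): Velox can switch to Budget (82 → 95). Not NE.
(Standard, Plus): Velox can switch to Budget (18 → 76). Not NE.
(Standard, Premium): Turo can switch to Elite (75 → 78). Not NE.
(Standard, Elite): Velox can switch to Budget (63 → 79). Not NE.
(The remaining 8 profiles each have a profitable deviation by the same check.)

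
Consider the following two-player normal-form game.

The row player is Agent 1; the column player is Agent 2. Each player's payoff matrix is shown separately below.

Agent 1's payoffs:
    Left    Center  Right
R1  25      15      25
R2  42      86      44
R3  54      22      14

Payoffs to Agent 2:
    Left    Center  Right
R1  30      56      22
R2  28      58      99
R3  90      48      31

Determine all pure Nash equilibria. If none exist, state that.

Agent 1 against Left: payoffs 25, 42, 54 → best response R3.
Agent 1 against Center: payoffs 15, 86, 22 → best response R2.
Agent 1 against Right: payoffs 25, 44, 14 → best response R2.
Agent 2 against R1: payoffs 30, 56, 22 → best response Center.
Agent 2 against R2: payoffs 28, 58, 99 → best response Right.
Agent 2 against R3: payoffs 90, 48, 31 → best response Left.
Mutual best responses: (R2, Right); (R3, Left).

Pure-strategy Nash equilibria: (R2, Right), (R3, Left)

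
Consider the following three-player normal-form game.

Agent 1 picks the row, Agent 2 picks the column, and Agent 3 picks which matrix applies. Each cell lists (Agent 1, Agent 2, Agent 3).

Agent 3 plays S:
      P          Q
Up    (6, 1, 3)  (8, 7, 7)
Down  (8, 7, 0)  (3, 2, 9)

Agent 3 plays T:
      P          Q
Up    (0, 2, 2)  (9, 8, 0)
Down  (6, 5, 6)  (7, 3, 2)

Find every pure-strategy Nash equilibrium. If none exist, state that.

(Up, P, S): Agent 1 can switch to Down (6 → 8). Not NE.
(Up, P, T): Agent 1 can switch to Down (0 → 6). Not NE.
(Up, Q, S): Agent 1 gets 8, best alternative 3; Agent 2 gets 7, best alternative 1; Agent 3 gets 7, best alternative 0. No profitable deviation — NE.
(Up, Q, T): Agent 3 can switch to S (0 → 7). Not NE.
(Down, P, S): Agent 3 can switch to T (0 → 6). Not NE.
(Down, P, T): Agent 1 gets 6, best alternative 0; Agent 2 gets 5, best alternative 3; Agent 3 gets 6, best alternative 0. No profitable deviation — NE.
(Down, Q, S): Agent 1 can switch to Up (3 → 8). Not NE.
(Down, Q, T): Agent 1 can switch to Up (7 → 9). Not NE.

Pure-strategy Nash equilibria: (Up, Q, S), (Down, P, T)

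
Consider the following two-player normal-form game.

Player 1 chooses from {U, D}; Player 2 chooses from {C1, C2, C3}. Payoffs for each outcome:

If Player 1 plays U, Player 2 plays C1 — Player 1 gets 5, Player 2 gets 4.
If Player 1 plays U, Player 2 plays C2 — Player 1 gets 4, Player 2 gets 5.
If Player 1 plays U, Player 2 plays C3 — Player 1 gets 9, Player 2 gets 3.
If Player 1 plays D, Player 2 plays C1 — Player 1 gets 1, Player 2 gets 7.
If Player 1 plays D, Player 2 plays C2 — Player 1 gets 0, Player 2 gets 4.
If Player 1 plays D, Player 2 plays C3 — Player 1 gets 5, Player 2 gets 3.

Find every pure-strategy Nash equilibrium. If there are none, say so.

(U, C2)

(U, C1): Player 2 can switch to C2 (4 → 5). Not NE.
(U, C2): Player 1 gets 4, best alternative 0; Player 2 gets 5, best alternative 4. No profitable deviation — NE.
(U, C3): Player 2 can switch to C1 (3 → 4). Not NE.
(D, C1): Player 1 can switch to U (1 → 5). Not NE.
(D, C2): Player 1 can switch to U (0 → 4). Not NE.
(D, C3): Player 1 can switch to U (5 → 9). Not NE.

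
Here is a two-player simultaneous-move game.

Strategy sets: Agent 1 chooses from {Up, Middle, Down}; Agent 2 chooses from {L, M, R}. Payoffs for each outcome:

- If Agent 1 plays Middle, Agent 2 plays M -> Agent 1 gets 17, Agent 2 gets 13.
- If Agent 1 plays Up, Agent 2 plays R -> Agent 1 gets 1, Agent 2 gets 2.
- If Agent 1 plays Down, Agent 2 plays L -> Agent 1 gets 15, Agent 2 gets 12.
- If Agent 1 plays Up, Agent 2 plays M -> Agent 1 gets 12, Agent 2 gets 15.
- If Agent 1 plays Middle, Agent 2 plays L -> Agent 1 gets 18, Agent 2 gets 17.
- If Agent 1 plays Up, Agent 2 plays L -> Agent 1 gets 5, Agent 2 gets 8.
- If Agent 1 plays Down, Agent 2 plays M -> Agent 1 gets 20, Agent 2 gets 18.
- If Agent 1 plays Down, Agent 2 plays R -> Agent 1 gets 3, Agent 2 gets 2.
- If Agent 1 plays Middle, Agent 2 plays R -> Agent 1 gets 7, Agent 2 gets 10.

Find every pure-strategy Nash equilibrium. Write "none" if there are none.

The pure Nash equilibria are (Middle, L), (Down, M).

Mark each player's best response to every combination of opponents' strategies; a profile where every player is best-responding is a pure Nash equilibrium.
Agent 1 against L: payoffs 5, 18, 15 → best response Middle.
Agent 1 against M: payoffs 12, 17, 20 → best response Down.
Agent 1 against R: payoffs 1, 7, 3 → best response Middle.
Agent 2 against Up: payoffs 8, 15, 2 → best response M.
Agent 2 against Middle: payoffs 17, 13, 10 → best response L.
Agent 2 against Down: payoffs 12, 18, 2 → best response M.
Mutual best responses: (Middle, L); (Down, M).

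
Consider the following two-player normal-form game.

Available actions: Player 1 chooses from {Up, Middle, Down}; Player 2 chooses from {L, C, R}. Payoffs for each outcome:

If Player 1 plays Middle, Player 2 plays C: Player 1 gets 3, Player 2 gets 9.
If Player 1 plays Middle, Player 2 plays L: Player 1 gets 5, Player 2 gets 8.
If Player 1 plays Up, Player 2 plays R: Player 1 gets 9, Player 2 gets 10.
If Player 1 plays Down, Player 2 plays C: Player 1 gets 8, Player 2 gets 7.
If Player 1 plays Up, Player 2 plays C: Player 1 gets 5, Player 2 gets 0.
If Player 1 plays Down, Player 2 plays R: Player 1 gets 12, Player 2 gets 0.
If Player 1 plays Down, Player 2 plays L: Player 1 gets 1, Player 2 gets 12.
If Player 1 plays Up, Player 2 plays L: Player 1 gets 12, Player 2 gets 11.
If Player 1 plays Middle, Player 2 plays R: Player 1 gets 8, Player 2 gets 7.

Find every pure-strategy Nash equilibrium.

Mark each player's best response to every combination of opponents' strategies; a profile where every player is best-responding is a pure Nash equilibrium.
Player 1 against L: payoffs 12, 5, 1 → best response Up.
Player 1 against C: payoffs 5, 3, 8 → best response Down.
Player 1 against R: payoffs 9, 8, 12 → best response Down.
Player 2 against Up: payoffs 11, 0, 10 → best response L.
Player 2 against Middle: payoffs 8, 9, 7 → best response C.
Player 2 against Down: payoffs 12, 7, 0 → best response L.
Mutual best responses: (Up, L).

The unique pure-strategy Nash equilibrium is (Up, L).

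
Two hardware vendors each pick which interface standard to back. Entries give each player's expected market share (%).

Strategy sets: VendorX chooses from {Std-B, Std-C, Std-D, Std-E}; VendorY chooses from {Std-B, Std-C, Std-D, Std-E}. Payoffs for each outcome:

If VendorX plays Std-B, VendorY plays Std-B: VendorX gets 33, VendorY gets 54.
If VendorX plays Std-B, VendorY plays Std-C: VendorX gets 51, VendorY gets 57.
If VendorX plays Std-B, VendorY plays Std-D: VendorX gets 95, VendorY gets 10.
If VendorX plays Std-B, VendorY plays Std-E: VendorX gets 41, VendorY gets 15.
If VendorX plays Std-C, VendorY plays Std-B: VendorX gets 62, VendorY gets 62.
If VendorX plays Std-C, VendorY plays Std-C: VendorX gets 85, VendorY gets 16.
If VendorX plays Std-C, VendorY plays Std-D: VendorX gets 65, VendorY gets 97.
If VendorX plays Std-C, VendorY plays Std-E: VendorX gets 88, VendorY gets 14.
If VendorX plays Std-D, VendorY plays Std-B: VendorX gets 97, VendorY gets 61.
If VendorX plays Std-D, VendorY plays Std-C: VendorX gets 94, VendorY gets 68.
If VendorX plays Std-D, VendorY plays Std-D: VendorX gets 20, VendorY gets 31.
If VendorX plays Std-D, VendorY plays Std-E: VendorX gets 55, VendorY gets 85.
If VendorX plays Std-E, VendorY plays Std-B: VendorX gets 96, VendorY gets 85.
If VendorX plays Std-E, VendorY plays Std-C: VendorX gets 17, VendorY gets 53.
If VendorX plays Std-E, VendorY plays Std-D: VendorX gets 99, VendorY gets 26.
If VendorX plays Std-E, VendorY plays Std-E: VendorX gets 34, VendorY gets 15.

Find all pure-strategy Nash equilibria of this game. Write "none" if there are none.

(Std-B, Std-B): VendorX can switch to Std-C (33 → 62). Not NE.
(Std-B, Std-C): VendorX can switch to Std-C (51 → 85). Not NE.
(Std-B, Std-D): VendorX can switch to Std-E (95 → 99). Not NE.
(Std-B, Std-E): VendorX can switch to Std-C (41 → 88). Not NE.
(Std-C, Std-B): VendorX can switch to Std-D (62 → 97). Not NE.
(Std-C, Std-C): VendorX can switch to Std-D (85 → 94). Not NE.
(Std-C, Std-D): VendorX can switch to Std-B (65 → 95). Not NE.
(Std-C, Std-E): VendorY can switch to Std-B (14 → 62). Not NE.
(The remaining 8 profiles each have a profitable deviation by the same check.)

none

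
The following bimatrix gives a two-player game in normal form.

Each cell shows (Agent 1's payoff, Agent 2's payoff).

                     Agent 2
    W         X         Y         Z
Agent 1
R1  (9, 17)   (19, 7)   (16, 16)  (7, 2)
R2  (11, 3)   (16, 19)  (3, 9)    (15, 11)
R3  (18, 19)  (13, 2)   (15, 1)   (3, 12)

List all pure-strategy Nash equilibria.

The unique pure-strategy Nash equilibrium is (R3, W).

Agent 1 against W: payoffs 9, 11, 18 → best response R3.
Agent 1 against X: payoffs 19, 16, 13 → best response R1.
Agent 1 against Y: payoffs 16, 3, 15 → best response R1.
Agent 1 against Z: payoffs 7, 15, 3 → best response R2.
Agent 2 against R1: payoffs 17, 7, 16, 2 → best response W.
Agent 2 against R2: payoffs 3, 19, 9, 11 → best response X.
Agent 2 against R3: payoffs 19, 2, 1, 12 → best response W.
Mutual best responses: (R3, W).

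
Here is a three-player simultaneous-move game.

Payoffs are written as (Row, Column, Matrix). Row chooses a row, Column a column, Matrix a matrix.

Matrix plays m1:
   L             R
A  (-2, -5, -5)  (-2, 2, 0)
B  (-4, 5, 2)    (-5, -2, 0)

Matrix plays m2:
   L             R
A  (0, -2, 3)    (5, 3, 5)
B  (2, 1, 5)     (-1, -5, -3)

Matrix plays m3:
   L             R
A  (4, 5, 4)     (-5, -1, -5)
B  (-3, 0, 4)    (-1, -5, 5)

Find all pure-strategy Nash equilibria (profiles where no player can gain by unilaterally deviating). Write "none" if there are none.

For each player, find the best response to each opponent profile; mutual best responses are the pure NE.
Row against (L, m1): payoffs -2, -4 → best response A.
Row against (L, m2): payoffs 0, 2 → best response B.
Row against (L, m3): payoffs 4, -3 → best response A.
Row against (R, m1): payoffs -2, -5 → best response A.
Row against (R, m2): payoffs 5, -1 → best response A.
Row against (R, m3): payoffs -5, -1 → best response B.
Column against (A, m1): payoffs -5, 2 → best response R.
Column against (A, m2): payoffs -2, 3 → best response R.
Column against (A, m3): payoffs 5, -1 → best response L.
Column against (B, m1): payoffs 5, -2 → best response L.
Column against (B, m2): payoffs 1, -5 → best response L.
Column against (B, m3): payoffs 0, -5 → best response L.
Matrix against (A, L): payoffs -5, 3, 4 → best response m3.
Matrix against (A, R): payoffs 0, 5, -5 → best response m2.
Matrix against (B, L): payoffs 2, 5, 4 → best response m2.
Matrix against (B, R): payoffs 0, -3, 5 → best response m3.
Mutual best responses: (A, L, m3); (A, R, m2); (B, L, m2).

Pure-strategy Nash equilibria: (A, L, m3), (A, R, m2), (B, L, m2)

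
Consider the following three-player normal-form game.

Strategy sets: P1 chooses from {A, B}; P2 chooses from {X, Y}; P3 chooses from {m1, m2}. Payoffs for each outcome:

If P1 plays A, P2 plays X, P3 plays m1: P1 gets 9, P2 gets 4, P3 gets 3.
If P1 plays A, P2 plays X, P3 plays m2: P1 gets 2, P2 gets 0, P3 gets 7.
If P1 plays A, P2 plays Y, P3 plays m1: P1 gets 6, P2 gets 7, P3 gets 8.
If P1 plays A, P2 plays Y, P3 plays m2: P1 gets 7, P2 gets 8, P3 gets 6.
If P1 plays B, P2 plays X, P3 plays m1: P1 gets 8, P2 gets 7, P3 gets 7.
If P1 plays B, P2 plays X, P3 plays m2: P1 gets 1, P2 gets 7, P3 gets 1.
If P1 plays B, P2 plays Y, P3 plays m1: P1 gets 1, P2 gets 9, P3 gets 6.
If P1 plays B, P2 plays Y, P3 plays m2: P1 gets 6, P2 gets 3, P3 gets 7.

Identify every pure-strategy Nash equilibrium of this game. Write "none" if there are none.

The unique pure-strategy Nash equilibrium is (A, Y, m1).

P1 against (X, m1): payoffs 9, 8 → best response A.
P1 against (X, m2): payoffs 2, 1 → best response A.
P1 against (Y, m1): payoffs 6, 1 → best response A.
P1 against (Y, m2): payoffs 7, 6 → best response A.
P2 against (A, m1): payoffs 4, 7 → best response Y.
P2 against (A, m2): payoffs 0, 8 → best response Y.
P2 against (B, m1): payoffs 7, 9 → best response Y.
P2 against (B, m2): payoffs 7, 3 → best response X.
P3 against (A, X): payoffs 3, 7 → best response m2.
P3 against (A, Y): payoffs 8, 6 → best response m1.
P3 against (B, X): payoffs 7, 1 → best response m1.
P3 against (B, Y): payoffs 6, 7 → best response m2.
Mutual best responses: (A, Y, m1).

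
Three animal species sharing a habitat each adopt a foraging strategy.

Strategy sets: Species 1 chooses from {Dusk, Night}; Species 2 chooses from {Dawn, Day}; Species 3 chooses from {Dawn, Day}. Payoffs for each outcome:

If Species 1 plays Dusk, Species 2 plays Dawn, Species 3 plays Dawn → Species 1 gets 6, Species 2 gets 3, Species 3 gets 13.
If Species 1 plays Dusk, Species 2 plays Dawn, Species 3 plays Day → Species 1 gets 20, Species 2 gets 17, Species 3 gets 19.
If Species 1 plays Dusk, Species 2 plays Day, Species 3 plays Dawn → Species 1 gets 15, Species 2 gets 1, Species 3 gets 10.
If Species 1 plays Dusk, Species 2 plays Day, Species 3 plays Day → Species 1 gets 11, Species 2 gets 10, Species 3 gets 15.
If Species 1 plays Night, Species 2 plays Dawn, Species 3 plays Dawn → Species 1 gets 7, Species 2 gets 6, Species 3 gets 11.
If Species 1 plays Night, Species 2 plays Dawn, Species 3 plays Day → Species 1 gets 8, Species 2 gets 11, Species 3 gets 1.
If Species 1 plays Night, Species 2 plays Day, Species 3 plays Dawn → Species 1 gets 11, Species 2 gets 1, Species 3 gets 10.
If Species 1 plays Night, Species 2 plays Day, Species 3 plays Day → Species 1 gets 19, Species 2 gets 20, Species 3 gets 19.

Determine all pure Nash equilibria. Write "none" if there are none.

(Dusk, Dawn, Dawn): Species 1 can switch to Night (6 → 7). Not NE.
(Dusk, Dawn, Day): Species 1 gets 20, best alternative 8; Species 2 gets 17, best alternative 10; Species 3 gets 19, best alternative 13. No profitable deviation — NE.
(Dusk, Day, Dawn): Species 2 can switch to Dawn (1 → 3). Not NE.
(Dusk, Day, Day): Species 1 can switch to Night (11 → 19). Not NE.
(Night, Dawn, Dawn): Species 1 gets 7, best alternative 6; Species 2 gets 6, best alternative 1; Species 3 gets 11, best alternative 1. No profitable deviation — NE.
(Night, Dawn, Day): Species 1 can switch to Dusk (8 → 20). Not NE.
(Night, Day, Dawn): Species 1 can switch to Dusk (11 → 15). Not NE.
(Night, Day, Day): Species 1 gets 19, best alternative 11; Species 2 gets 20, best alternative 11; Species 3 gets 19, best alternative 10. No profitable deviation — NE.

(Dusk, Dawn, Day); (Night, Dawn, Dawn); (Night, Day, Day)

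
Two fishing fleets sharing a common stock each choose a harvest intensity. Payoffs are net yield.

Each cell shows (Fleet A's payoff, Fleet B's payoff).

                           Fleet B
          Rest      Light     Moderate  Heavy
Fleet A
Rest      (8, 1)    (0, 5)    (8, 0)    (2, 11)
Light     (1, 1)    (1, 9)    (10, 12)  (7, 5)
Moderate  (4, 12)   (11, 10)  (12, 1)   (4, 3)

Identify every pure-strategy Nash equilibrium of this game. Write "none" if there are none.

Fleet A against Rest: payoffs 8, 1, 4 → best response Rest.
Fleet A against Light: payoffs 0, 1, 11 → best response Moderate.
Fleet A against Moderate: payoffs 8, 10, 12 → best response Moderate.
Fleet A against Heavy: payoffs 2, 7, 4 → best response Light.
Fleet B against Rest: payoffs 1, 5, 0, 11 → best response Heavy.
Fleet B against Light: payoffs 1, 9, 12, 5 → best response Moderate.
Fleet B against Moderate: payoffs 12, 10, 1, 3 → best response Rest.
No profile is a mutual best response for all players.

There is no pure-strategy Nash equilibrium.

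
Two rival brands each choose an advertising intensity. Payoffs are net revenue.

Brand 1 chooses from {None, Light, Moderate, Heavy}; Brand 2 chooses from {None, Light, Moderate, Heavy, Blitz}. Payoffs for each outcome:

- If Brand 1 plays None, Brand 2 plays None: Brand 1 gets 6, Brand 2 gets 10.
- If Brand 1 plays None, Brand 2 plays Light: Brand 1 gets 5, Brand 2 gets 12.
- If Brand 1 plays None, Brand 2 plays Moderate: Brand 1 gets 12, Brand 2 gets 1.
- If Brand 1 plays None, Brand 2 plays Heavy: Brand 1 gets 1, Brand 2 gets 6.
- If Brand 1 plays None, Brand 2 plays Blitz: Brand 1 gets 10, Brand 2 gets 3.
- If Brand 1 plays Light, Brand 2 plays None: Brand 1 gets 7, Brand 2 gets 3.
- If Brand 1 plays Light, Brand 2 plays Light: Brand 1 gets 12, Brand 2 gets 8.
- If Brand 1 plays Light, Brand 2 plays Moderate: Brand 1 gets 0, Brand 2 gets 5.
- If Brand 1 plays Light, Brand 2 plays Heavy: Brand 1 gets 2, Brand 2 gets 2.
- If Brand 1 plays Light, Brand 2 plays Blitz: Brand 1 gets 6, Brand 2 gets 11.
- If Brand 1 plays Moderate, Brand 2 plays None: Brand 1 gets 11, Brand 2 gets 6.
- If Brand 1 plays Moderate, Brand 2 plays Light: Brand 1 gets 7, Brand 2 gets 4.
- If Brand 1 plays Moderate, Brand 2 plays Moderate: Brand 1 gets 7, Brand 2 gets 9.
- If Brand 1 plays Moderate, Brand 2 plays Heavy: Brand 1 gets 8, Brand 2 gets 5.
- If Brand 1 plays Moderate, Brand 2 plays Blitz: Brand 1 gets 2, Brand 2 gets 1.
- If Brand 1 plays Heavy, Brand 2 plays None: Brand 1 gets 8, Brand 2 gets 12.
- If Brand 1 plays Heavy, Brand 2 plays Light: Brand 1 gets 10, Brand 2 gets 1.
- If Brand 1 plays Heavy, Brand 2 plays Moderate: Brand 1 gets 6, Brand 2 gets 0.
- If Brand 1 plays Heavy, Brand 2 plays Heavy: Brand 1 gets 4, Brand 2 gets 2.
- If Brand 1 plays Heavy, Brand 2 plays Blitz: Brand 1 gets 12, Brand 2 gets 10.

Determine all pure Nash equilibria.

(None, None): Brand 1 can switch to Light (6 → 7). Not NE.
(None, Light): Brand 1 can switch to Light (5 → 12). Not NE.
(None, Moderate): Brand 2 can switch to None (1 → 10). Not NE.
(None, Heavy): Brand 1 can switch to Light (1 → 2). Not NE.
(None, Blitz): Brand 1 can switch to Heavy (10 → 12). Not NE.
(Light, None): Brand 1 can switch to Moderate (7 → 11). Not NE.
(Light, Light): Brand 2 can switch to Blitz (8 → 11). Not NE.
(Light, Moderate): Brand 1 can switch to None (0 → 12). Not NE.
(Light, Heavy): Brand 1 can switch to Moderate (2 → 8). Not NE.
(Light, Blitz): Brand 1 can switch to None (6 → 10). Not NE.
(Moderate, None): Brand 2 can switch to Moderate (6 → 9). Not NE.
(Moderate, Light): Brand 1 can switch to Light (7 → 12). Not NE.
(The remaining 8 profiles each have a profitable deviation by the same check.)

No pure-strategy Nash equilibrium.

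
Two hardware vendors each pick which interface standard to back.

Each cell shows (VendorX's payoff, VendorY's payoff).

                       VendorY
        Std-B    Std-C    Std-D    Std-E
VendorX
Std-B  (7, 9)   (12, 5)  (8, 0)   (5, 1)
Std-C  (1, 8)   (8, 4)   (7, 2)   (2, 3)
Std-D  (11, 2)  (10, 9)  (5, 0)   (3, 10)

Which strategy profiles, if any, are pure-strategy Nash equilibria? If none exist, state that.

For each strategy profile, look for a profitable unilateral deviation.
(Std-B, Std-B): VendorX can switch to Std-D (7 → 11). Not NE.
(Std-B, Std-C): VendorY can switch to Std-B (5 → 9). Not NE.
(Std-B, Std-D): VendorY can switch to Std-B (0 → 9). Not NE.
(Std-B, Std-E): VendorY can switch to Std-B (1 → 9). Not NE.
(Std-C, Std-B): VendorX can switch to Std-B (1 → 7). Not NE.
(Std-C, Std-C): VendorX can switch to Std-B (8 → 12). Not NE.
(Std-C, Std-D): VendorX can switch to Std-B (7 → 8). Not NE.
(Std-C, Std-E): VendorX can switch to Std-B (2 → 5). Not NE.
(The remaining 4 profiles each have a profitable deviation by the same check.)

none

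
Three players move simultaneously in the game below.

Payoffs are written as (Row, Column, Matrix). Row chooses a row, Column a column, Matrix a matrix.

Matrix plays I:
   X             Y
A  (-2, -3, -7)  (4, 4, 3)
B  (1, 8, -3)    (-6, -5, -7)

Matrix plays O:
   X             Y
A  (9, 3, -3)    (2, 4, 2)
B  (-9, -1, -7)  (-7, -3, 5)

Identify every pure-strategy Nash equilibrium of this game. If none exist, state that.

Row against (X, I): payoffs -2, 1 → best response B.
Row against (X, O): payoffs 9, -9 → best response A.
Row against (Y, I): payoffs 4, -6 → best response A.
Row against (Y, O): payoffs 2, -7 → best response A.
Column against (A, I): payoffs -3, 4 → best response Y.
Column against (A, O): payoffs 3, 4 → best response Y.
Column against (B, I): payoffs 8, -5 → best response X.
Column against (B, O): payoffs -1, -3 → best response X.
Matrix against (A, X): payoffs -7, -3 → best response O.
Matrix against (A, Y): payoffs 3, 2 → best response I.
Matrix against (B, X): payoffs -3, -7 → best response I.
Matrix against (B, Y): payoffs -7, 5 → best response O.
Mutual best responses: (A, Y, I); (B, X, I).

Pure-strategy Nash equilibria: (A, Y, I) and (B, X, I)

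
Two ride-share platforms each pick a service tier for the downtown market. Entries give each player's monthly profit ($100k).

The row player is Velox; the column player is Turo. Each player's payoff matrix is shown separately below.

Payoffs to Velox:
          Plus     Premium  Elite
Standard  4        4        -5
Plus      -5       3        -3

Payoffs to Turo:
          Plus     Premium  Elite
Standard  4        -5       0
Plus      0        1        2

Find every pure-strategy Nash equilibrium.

(Standard, Plus): Velox gets 4, best alternative -5; Turo gets 4, best alternative 0. No profitable deviation — NE.
(Standard, Premium): Turo can switch to Plus (-5 → 4). Not NE.
(Standard, Elite): Velox can switch to Plus (-5 → -3). Not NE.
(Plus, Plus): Velox can switch to Standard (-5 → 4). Not NE.
(Plus, Premium): Velox can switch to Standard (3 → 4). Not NE.
(Plus, Elite): Velox gets -3, best alternative -5; Turo gets 2, best alternative 1. No profitable deviation — NE.

Pure-strategy Nash equilibria: (Standard, Plus); (Plus, Elite)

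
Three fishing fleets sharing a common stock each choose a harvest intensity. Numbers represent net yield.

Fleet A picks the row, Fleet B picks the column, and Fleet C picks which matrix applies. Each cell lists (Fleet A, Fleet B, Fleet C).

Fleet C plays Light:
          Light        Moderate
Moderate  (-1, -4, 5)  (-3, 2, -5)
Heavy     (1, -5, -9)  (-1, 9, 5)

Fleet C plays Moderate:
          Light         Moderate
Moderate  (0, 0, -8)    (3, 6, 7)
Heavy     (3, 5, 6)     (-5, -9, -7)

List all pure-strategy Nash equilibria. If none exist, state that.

The pure Nash equilibria are (Moderate, Moderate, Moderate) and (Heavy, Light, Moderate) and (Heavy, Moderate, Light).

(Moderate, Light, Light): Fleet A can switch to Heavy (-1 → 1). Not NE.
(Moderate, Light, Moderate): Fleet A can switch to Heavy (0 → 3). Not NE.
(Moderate, Moderate, Light): Fleet A can switch to Heavy (-3 → -1). Not NE.
(Moderate, Moderate, Moderate): Fleet A gets 3, best alternative -5; Fleet B gets 6, best alternative 0; Fleet C gets 7, best alternative -5. No profitable deviation — NE.
(Heavy, Light, Light): Fleet B can switch to Moderate (-5 → 9). Not NE.
(Heavy, Light, Moderate): Fleet A gets 3, best alternative 0; Fleet B gets 5, best alternative -9; Fleet C gets 6, best alternative -9. No profitable deviation — NE.
(Heavy, Moderate, Light): Fleet A gets -1, best alternative -3; Fleet B gets 9, best alternative -5; Fleet C gets 5, best alternative -7. No profitable deviation — NE.
(Heavy, Moderate, Moderate): Fleet A can switch to Moderate (-5 → 3). Not NE.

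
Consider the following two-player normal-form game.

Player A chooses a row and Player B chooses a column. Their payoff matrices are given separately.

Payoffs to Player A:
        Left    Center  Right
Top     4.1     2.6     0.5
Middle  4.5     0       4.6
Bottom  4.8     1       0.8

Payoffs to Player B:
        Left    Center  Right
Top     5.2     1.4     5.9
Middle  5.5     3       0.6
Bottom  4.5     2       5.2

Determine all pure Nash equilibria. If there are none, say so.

This game has no pure Nash equilibrium.

Player A against Left: payoffs 4.1, 4.5, 4.8 → best response Bottom.
Player A against Center: payoffs 2.6, 0, 1 → best response Top.
Player A against Right: payoffs 0.5, 4.6, 0.8 → best response Middle.
Player B against Top: payoffs 5.2, 1.4, 5.9 → best response Right.
Player B against Middle: payoffs 5.5, 3, 0.6 → best response Left.
Player B against Bottom: payoffs 4.5, 2, 5.2 → best response Right.
No profile is a mutual best response for all players.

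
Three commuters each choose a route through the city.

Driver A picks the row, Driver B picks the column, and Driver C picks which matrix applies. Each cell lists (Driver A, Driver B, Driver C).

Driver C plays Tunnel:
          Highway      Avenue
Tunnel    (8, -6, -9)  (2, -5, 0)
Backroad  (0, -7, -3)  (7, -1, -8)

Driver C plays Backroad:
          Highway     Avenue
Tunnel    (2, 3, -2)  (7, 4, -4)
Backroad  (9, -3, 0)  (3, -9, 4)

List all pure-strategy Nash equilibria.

Driver A against (Highway, Tunnel): payoffs 8, 0 → best response Tunnel.
Driver A against (Highway, Backroad): payoffs 2, 9 → best response Backroad.
Driver A against (Avenue, Tunnel): payoffs 2, 7 → best response Backroad.
Driver A against (Avenue, Backroad): payoffs 7, 3 → best response Tunnel.
Driver B against (Tunnel, Tunnel): payoffs -6, -5 → best response Avenue.
Driver B against (Tunnel, Backroad): payoffs 3, 4 → best response Avenue.
Driver B against (Backroad, Tunnel): payoffs -7, -1 → best response Avenue.
Driver B against (Backroad, Backroad): payoffs -3, -9 → best response Highway.
Driver C against (Tunnel, Highway): payoffs -9, -2 → best response Backroad.
Driver C against (Tunnel, Avenue): payoffs 0, -4 → best response Tunnel.
Driver C against (Backroad, Highway): payoffs -3, 0 → best response Backroad.
Driver C against (Backroad, Avenue): payoffs -8, 4 → best response Backroad.
Mutual best responses: (Backroad, Highway, Backroad).

(Backroad, Highway, Backroad)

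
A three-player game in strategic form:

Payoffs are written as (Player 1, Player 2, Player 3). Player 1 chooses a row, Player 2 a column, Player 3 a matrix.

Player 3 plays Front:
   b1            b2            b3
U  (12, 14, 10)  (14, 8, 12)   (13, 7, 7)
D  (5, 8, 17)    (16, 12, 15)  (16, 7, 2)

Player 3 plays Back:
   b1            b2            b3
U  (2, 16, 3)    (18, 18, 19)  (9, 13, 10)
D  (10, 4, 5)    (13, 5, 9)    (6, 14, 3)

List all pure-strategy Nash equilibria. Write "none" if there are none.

The pure Nash equilibria are (U, b1, Front) and (U, b2, Back) and (D, b2, Front).

Player 1 against (b1, Front): payoffs 12, 5 → best response U.
Player 1 against (b1, Back): payoffs 2, 10 → best response D.
Player 1 against (b2, Front): payoffs 14, 16 → best response D.
Player 1 against (b2, Back): payoffs 18, 13 → best response U.
Player 1 against (b3, Front): payoffs 13, 16 → best response D.
Player 1 against (b3, Back): payoffs 9, 6 → best response U.
Player 2 against (U, Front): payoffs 14, 8, 7 → best response b1.
Player 2 against (U, Back): payoffs 16, 18, 13 → best response b2.
Player 2 against (D, Front): payoffs 8, 12, 7 → best response b2.
Player 2 against (D, Back): payoffs 4, 5, 14 → best response b3.
Player 3 against (U, b1): payoffs 10, 3 → best response Front.
Player 3 against (U, b2): payoffs 12, 19 → best response Back.
Player 3 against (U, b3): payoffs 7, 10 → best response Back.
Player 3 against (D, b1): payoffs 17, 5 → best response Front.
Player 3 against (D, b2): payoffs 15, 9 → best response Front.
Player 3 against (D, b3): payoffs 2, 3 → best response Back.
Mutual best responses: (U, b1, Front); (U, b2, Back); (D, b2, Front).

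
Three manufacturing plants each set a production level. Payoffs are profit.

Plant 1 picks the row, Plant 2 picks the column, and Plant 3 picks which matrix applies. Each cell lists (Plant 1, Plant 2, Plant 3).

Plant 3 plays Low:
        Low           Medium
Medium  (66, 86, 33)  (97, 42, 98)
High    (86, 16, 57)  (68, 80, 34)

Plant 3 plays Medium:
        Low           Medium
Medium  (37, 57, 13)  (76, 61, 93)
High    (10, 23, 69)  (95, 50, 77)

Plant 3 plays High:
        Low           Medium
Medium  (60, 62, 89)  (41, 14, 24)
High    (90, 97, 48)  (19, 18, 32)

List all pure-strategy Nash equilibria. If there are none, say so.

Pure NE: (High, Medium, Medium)

For each player, find the best response to each opponent profile; mutual best responses are the pure NE.
Plant 1 against (Low, Low): payoffs 66, 86 → best response High.
Plant 1 against (Low, Medium): payoffs 37, 10 → best response Medium.
Plant 1 against (Low, High): payoffs 60, 90 → best response High.
Plant 1 against (Medium, Low): payoffs 97, 68 → best response Medium.
Plant 1 against (Medium, Medium): payoffs 76, 95 → best response High.
Plant 1 against (Medium, High): payoffs 41, 19 → best response Medium.
Plant 2 against (Medium, Low): payoffs 86, 42 → best response Low.
Plant 2 against (Medium, Medium): payoffs 57, 61 → best response Medium.
Plant 2 against (Medium, High): payoffs 62, 14 → best response Low.
Plant 2 against (High, Low): payoffs 16, 80 → best response Medium.
Plant 2 against (High, Medium): payoffs 23, 50 → best response Medium.
Plant 2 against (High, High): payoffs 97, 18 → best response Low.
Plant 3 against (Medium, Low): payoffs 33, 13, 89 → best response High.
Plant 3 against (Medium, Medium): payoffs 98, 93, 24 → best response Low.
Plant 3 against (High, Low): payoffs 57, 69, 48 → best response Medium.
Plant 3 against (High, Medium): payoffs 34, 77, 32 → best response Medium.
Mutual best responses: (High, Medium, Medium).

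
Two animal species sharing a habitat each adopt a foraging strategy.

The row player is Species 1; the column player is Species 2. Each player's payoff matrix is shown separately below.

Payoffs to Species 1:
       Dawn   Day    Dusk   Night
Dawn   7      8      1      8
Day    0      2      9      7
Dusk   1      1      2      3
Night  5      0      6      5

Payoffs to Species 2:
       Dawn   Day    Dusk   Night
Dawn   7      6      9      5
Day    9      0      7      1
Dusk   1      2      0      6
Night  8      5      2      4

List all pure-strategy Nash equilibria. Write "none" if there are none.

No pure-strategy Nash equilibrium.

(Dawn, Dawn): Species 2 can switch to Dusk (7 → 9). Not NE.
(Dawn, Day): Species 2 can switch to Dawn (6 → 7). Not NE.
(Dawn, Dusk): Species 1 can switch to Day (1 → 9). Not NE.
(Dawn, Night): Species 2 can switch to Dawn (5 → 7). Not NE.
(Day, Dawn): Species 1 can switch to Dawn (0 → 7). Not NE.
(Day, Day): Species 1 can switch to Dawn (2 → 8). Not NE.
(Day, Dusk): Species 2 can switch to Dawn (7 → 9). Not NE.
(Day, Night): Species 1 can switch to Dawn (7 → 8). Not NE.
(The remaining 8 profiles each have a profitable deviation by the same check.)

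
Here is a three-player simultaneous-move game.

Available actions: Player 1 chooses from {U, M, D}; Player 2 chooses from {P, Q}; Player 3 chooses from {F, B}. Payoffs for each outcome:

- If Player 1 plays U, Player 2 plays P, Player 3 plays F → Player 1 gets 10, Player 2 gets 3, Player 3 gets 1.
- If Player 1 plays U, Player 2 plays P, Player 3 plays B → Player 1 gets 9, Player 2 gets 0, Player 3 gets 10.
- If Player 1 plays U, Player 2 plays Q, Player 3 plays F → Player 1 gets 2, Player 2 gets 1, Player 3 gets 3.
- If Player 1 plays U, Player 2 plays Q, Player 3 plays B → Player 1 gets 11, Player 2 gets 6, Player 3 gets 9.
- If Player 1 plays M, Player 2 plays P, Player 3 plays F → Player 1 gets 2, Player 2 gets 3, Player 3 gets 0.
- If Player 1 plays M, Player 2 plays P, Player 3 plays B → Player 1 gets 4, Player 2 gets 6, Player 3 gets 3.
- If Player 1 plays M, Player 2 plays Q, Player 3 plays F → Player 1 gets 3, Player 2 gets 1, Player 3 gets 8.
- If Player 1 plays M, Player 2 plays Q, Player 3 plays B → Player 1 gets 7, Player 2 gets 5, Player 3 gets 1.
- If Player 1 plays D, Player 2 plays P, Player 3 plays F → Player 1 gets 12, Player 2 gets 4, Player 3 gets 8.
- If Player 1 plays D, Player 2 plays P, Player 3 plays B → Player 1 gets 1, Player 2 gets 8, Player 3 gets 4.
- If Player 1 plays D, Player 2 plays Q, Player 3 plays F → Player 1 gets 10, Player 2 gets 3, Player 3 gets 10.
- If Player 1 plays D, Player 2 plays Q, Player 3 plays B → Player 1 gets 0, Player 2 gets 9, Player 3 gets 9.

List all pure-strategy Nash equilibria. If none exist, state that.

The pure Nash equilibria are (U, Q, B); (D, P, F).

(U, P, F): Player 1 can switch to D (10 → 12). Not NE.
(U, P, B): Player 2 can switch to Q (0 → 6). Not NE.
(U, Q, F): Player 1 can switch to M (2 → 3). Not NE.
(U, Q, B): Player 1 gets 11, best alternative 7; Player 2 gets 6, best alternative 0; Player 3 gets 9, best alternative 3. No profitable deviation — NE.
(M, P, F): Player 1 can switch to U (2 → 10). Not NE.
(M, P, B): Player 1 can switch to U (4 → 9). Not NE.
(M, Q, F): Player 1 can switch to D (3 → 10). Not NE.
(M, Q, B): Player 1 can switch to U (7 → 11). Not NE.
(D, P, F): Player 1 gets 12, best alternative 10; Player 2 gets 4, best alternative 3; Player 3 gets 8, best alternative 4. No profitable deviation — NE.
(D, P, B): Player 1 can switch to U (1 → 9). Not NE.
(D, Q, F): Player 2 can switch to P (3 → 4). Not NE.
(D, Q, B): Player 1 can switch to U (0 → 11). Not NE.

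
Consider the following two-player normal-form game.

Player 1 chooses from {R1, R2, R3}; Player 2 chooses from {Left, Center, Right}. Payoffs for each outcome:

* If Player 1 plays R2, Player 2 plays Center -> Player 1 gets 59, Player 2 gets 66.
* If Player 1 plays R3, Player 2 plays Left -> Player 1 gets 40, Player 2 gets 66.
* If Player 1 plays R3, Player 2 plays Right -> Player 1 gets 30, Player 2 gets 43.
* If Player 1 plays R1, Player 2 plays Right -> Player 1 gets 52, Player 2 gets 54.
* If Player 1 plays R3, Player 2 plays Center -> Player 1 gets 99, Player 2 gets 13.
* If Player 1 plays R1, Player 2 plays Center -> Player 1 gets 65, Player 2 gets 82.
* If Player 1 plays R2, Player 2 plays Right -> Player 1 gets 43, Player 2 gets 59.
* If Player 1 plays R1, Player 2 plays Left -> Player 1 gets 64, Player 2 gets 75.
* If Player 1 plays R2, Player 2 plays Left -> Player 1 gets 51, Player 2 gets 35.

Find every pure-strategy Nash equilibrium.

This game has no pure Nash equilibrium.

(R1, Left): Player 2 can switch to Center (75 → 82). Not NE.
(R1, Center): Player 1 can switch to R3 (65 → 99). Not NE.
(R1, Right): Player 2 can switch to Left (54 → 75). Not NE.
(R2, Left): Player 1 can switch to R1 (51 → 64). Not NE.
(R2, Center): Player 1 can switch to R1 (59 → 65). Not NE.
(R2, Right): Player 1 can switch to R1 (43 → 52). Not NE.
(R3, Left): Player 1 can switch to R1 (40 → 64). Not NE.
(R3, Center): Player 2 can switch to Left (13 → 66). Not NE.
(The remaining 1 profile has a profitable deviation by the same check.)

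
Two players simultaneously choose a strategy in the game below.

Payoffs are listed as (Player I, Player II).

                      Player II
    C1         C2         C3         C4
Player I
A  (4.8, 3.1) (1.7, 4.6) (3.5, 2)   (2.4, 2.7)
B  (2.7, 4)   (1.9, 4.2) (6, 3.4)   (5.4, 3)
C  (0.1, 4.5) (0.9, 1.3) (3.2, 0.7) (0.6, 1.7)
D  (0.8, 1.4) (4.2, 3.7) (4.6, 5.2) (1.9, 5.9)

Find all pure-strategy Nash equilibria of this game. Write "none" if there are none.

This game has no pure Nash equilibrium.

Player I against C1: payoffs 4.8, 2.7, 0.1, 0.8 → best response A.
Player I against C2: payoffs 1.7, 1.9, 0.9, 4.2 → best response D.
Player I against C3: payoffs 3.5, 6, 3.2, 4.6 → best response B.
Player I against C4: payoffs 2.4, 5.4, 0.6, 1.9 → best response B.
Player II against A: payoffs 3.1, 4.6, 2, 2.7 → best response C2.
Player II against B: payoffs 4, 4.2, 3.4, 3 → best response C2.
Player II against C: payoffs 4.5, 1.3, 0.7, 1.7 → best response C1.
Player II against D: payoffs 1.4, 3.7, 5.2, 5.9 → best response C4.
No profile is a mutual best response for all players.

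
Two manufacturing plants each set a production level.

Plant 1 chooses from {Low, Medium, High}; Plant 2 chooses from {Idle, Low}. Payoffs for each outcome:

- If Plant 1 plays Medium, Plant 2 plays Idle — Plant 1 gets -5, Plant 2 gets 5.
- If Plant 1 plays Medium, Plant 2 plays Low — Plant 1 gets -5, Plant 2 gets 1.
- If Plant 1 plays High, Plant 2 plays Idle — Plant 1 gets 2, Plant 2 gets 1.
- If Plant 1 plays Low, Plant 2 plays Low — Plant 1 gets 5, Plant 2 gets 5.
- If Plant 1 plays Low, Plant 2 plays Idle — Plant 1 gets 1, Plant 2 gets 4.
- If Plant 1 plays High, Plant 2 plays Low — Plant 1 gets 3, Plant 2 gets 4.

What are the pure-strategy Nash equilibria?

(Low, Idle): Plant 1 can switch to High (1 → 2). Not NE.
(Low, Low): Plant 1 gets 5, best alternative 3; Plant 2 gets 5, best alternative 4. No profitable deviation — NE.
(Medium, Idle): Plant 1 can switch to Low (-5 → 1). Not NE.
(Medium, Low): Plant 1 can switch to Low (-5 → 5). Not NE.
(High, Idle): Plant 2 can switch to Low (1 → 4). Not NE.
(High, Low): Plant 1 can switch to Low (3 → 5). Not NE.

(Low, Low)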